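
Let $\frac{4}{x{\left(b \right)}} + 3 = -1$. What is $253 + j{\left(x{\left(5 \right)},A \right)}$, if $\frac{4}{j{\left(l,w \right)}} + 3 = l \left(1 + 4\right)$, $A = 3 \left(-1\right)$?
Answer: $\frac{505}{2} \approx 252.5$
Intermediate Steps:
$A = -3$
$x{\left(b \right)} = -1$ ($x{\left(b \right)} = \frac{4}{-3 - 1} = \frac{4}{-4} = 4 \left(- \frac{1}{4}\right) = -1$)
$j{\left(l,w \right)} = \frac{4}{-3 + 5 l}$ ($j{\left(l,w \right)} = \frac{4}{-3 + l \left(1 + 4\right)} = \frac{4}{-3 + l 5} = \frac{4}{-3 + 5 l}$)
$253 + j{\left(x{\left(5 \right)},A \right)} = 253 + \frac{4}{-3 + 5 \left(-1\right)} = 253 + \frac{4}{-3 - 5} = 253 + \frac{4}{-8} = 253 + 4 \left(- \frac{1}{8}\right) = 253 - \frac{1}{2} = \frac{505}{2}$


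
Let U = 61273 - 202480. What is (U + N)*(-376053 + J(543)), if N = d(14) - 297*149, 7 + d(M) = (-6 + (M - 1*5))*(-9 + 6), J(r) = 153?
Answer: 69720428400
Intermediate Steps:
U = -141207
d(M) = 26 - 3*M (d(M) = -7 + (-6 + (M - 1*5))*(-9 + 6) = -7 + (-6 + (M - 5))*(-3) = -7 + (-6 + (-5 + M))*(-3) = -7 + (-11 + M)*(-3) = -7 + (33 - 3*M) = 26 - 3*M)
N = -44269 (N = (26 - 3*14) - 297*149 = (26 - 42) - 44253 = -16 - 44253 = -44269)
(U + N)*(-376053 + J(543)) = (-141207 - 44269)*(-376053 + 153) = -185476*(-375900) = 69720428400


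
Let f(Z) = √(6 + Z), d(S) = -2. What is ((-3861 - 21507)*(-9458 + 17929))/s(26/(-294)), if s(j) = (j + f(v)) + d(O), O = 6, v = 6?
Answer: -9697875870312/165059 - 9287216631504*√3/165059 ≈ -1.5621e+8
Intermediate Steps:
s(j) = -2 + j + 2*√3 (s(j) = (j + √(6 + 6)) - 2 = (j + √12) - 2 = (j + 2*√3) - 2 = -2 + j + 2*√3)
((-3861 - 21507)*(-9458 + 17929))/s(26/(-294)) = ((-3861 - 21507)*(-9458 + 17929))/(-2 + 26/(-294) + 2*√3) = (-25368*8471)/(-2 + 26*(-1/294) + 2*√3) = -214892328/(-2 - 13/147 + 2*√3) = -214892328/(-307/147 + 2*√3)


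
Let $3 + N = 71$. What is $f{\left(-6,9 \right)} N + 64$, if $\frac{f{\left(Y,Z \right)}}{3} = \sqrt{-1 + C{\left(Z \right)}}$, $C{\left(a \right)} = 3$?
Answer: $64 + 204 \sqrt{2} \approx 352.5$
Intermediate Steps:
$N = 68$ ($N = -3 + 71 = 68$)
$f{\left(Y,Z \right)} = 3 \sqrt{2}$ ($f{\left(Y,Z \right)} = 3 \sqrt{-1 + 3} = 3 \sqrt{2}$)
$f{\left(-6,9 \right)} N + 64 = 3 \sqrt{2} \cdot 68 + 64 = 204 \sqrt{2} + 64 = 64 + 204 \sqrt{2}$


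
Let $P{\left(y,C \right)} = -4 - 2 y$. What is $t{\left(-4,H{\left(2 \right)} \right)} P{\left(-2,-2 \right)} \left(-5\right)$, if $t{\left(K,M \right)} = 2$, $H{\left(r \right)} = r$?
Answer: $0$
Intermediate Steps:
$P{\left(y,C \right)} = -4 - 2 y$
$t{\left(-4,H{\left(2 \right)} \right)} P{\left(-2,-2 \right)} \left(-5\right) = 2 \left(-4 - -4\right) \left(-5\right) = 2 \left(-4 + 4\right) \left(-5\right) = 2 \cdot 0 \left(-5\right) = 0 \left(-5\right) = 0$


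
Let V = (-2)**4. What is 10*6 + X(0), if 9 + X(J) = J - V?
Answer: 35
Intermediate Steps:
V = 16
X(J) = -25 + J (X(J) = -9 + (J - 1*16) = -9 + (J - 16) = -9 + (-16 + J) = -25 + J)
10*6 + X(0) = 10*6 + (-25 + 0) = 60 - 25 = 35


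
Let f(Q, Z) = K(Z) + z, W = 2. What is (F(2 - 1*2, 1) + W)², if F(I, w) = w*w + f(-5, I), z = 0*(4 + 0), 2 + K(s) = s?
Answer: 1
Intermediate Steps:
K(s) = -2 + s
z = 0 (z = 0*4 = 0)
f(Q, Z) = -2 + Z (f(Q, Z) = (-2 + Z) + 0 = -2 + Z)
F(I, w) = -2 + I + w² (F(I, w) = w*w + (-2 + I) = w² + (-2 + I) = -2 + I + w²)
(F(2 - 1*2, 1) + W)² = ((-2 + (2 - 1*2) + 1²) + 2)² = ((-2 + (2 - 2) + 1) + 2)² = ((-2 + 0 + 1) + 2)² = (-1 + 2)² = 1² = 1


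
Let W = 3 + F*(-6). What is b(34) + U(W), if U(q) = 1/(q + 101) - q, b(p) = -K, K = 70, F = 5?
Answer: -3181/74 ≈ -42.987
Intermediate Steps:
W = -27 (W = 3 + 5*(-6) = 3 - 30 = -27)
b(p) = -70 (b(p) = -1*70 = -70)
U(q) = 1/(101 + q) - q
b(34) + U(W) = -70 + (1 - 1*(-27)² - 101*(-27))/(101 - 27) = -70 + (1 - 1*729 + 2727)/74 = -70 + (1 - 729 + 2727)/74 = -70 + (1/74)*1999 = -70 + 1999/74 = -3181/74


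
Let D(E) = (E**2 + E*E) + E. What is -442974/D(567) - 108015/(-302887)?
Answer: -3078978703/9281972115 ≈ -0.33172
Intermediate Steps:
D(E) = E + 2*E**2 (D(E) = (E**2 + E**2) + E = 2*E**2 + E = E + 2*E**2)
-442974/D(567) - 108015/(-302887) = -442974*1/(567*(1 + 2*567)) - 108015/(-302887) = -442974*1/(567*(1 + 1134)) - 108015*(-1/302887) = -442974/(567*1135) + 108015/302887 = -442974/643545 + 108015/302887 = -442974*1/643545 + 108015/302887 = -21094/30645 + 108015/302887 = -3078978703/9281972115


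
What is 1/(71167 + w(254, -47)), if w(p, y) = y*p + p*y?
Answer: 1/47291 ≈ 2.1146e-5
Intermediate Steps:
w(p, y) = 2*p*y (w(p, y) = p*y + p*y = 2*p*y)
1/(71167 + w(254, -47)) = 1/(71167 + 2*254*(-47)) = 1/(71167 - 23876) = 1/47291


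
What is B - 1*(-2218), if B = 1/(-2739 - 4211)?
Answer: 15415099/6950 ≈ 2218.0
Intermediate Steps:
B = -1/6950 (B = 1/(-6950) = -1/6950 ≈ -0.00014388)
B - 1*(-2218) = -1/6950 - 1*(-2218) = -1/6950 + 2218 = 15415099/6950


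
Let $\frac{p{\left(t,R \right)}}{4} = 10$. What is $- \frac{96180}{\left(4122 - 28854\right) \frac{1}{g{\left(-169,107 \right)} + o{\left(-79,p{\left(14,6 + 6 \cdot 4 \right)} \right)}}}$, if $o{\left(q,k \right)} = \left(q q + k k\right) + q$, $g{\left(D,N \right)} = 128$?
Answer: $\frac{92050}{3} \approx 30683.0$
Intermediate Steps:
$p{\left(t,R \right)} = 40$ ($p{\left(t,R \right)} = 4 \cdot 10 = 40$)
$o{\left(q,k \right)} = q + k^{2} + q^{2}$ ($o{\left(q,k \right)} = \left(q^{2} + k^{2}\right) + q = \left(k^{2} + q^{2}\right) + q = q + k^{2} + q^{2}$)
$- \frac{96180}{\left(4122 - 28854\right) \frac{1}{g{\left(-169,107 \right)} + o{\left(-79,p{\left(14,6 + 6 \cdot 4 \right)} \right)}}} = - \frac{96180}{\left(4122 - 28854\right) \frac{1}{128 + \left(-79 + 40^{2} + \left(-79\right)^{2}\right)}} = - \frac{96180}{\left(-24732\right) \frac{1}{128 + \left(-79 + 1600 + 6241\right)}} = - \frac{96180}{\left(-24732\right) \frac{1}{128 + 7762}} = - \frac{96180}{\left(-24732\right) \frac{1}{7890}} = - \frac{96180}{- \frac{4122}{1315}} = \left(-96180\right) \left(- \frac{1315}{4122}\right) = \frac{92050}{3}$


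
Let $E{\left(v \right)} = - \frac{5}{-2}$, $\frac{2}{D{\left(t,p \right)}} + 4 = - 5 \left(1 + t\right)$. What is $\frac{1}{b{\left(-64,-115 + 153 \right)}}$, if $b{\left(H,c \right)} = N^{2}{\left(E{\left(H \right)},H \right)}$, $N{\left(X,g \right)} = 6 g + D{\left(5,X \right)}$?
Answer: $\frac{289}{42627841} \approx 6.7796 \cdot 10^{-6}$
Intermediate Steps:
$D{\left(t,p \right)} = \frac{2}{-9 - 5 t}$ ($D{\left(t,p \right)} = \frac{2}{-4 - 5 \left(1 + t\right)} = \frac{2}{-4 - \left(5 + 5 t\right)} = \frac{2}{-9 - 5 t}$)
$E{\left(v \right)} = \frac{5}{2}$ ($E{\left(v \right)} = \left(-5\right) \left(- \frac{1}{2}\right) = \frac{5}{2}$)
$N{\left(X,g \right)} = - \frac{1}{17} + 6 g$ ($N{\left(X,g \right)} = 6 g - \frac{2}{9 + 5 \cdot 5} = 6 g - \frac{2}{9 + 25} = 6 g - \frac{2}{34} = 6 g - \frac{1}{17} = - \frac{1}{17} + 6 g$)
$b{\left(H,c \right)} = \left(- \frac{1}{17} + 6 H\right)^{2}$
$\frac{1}{b{\left(-64,-115 + 153 \right)}} = \frac{1}{\frac{1}{289} \left(-1 + 102 \left(-64\right)\right)^{2}} = \frac{1}{\frac{1}{289} \left(-1 - 6528\right)^{2}} = \frac{1}{\frac{1}{289} \left(-6529\right)^{2}} = \frac{1}{\frac{1}{289} \cdot 42627841} = \frac{1}{\frac{42627841}{289}} = \frac{289}{42627841}$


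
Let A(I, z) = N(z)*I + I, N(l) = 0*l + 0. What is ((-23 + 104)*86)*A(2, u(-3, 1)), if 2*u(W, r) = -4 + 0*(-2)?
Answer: 13932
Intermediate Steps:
u(W, r) = -2 (u(W, r) = (-4 + 0*(-2))/2 = (-4 + 0)/2 = (½)*(-4) = -2)
N(l) = 0 (N(l) = 0 + 0 = 0)
A(I, z) = I (A(I, z) = 0*I + I = 0 + I = I)
((-23 + 104)*86)*A(2, u(-3, 1)) = ((-23 + 104)*86)*2 = (81*86)*2 = 6966*2 = 13932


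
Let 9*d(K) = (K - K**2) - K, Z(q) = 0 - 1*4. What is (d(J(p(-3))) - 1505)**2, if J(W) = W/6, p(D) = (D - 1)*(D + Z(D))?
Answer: 14908654201/6561 ≈ 2.2723e+6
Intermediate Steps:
Z(q) = -4 (Z(q) = 0 - 4 = -4)
p(D) = (-1 + D)*(-4 + D) (p(D) = (D - 1)*(D - 4) = (-1 + D)*(-4 + D))
J(W) = W/6 (J(W) = W*(1/6) = W/6)
d(K) = -K**2/9 (d(K) = ((K - K**2) - K)/9 = (-K**2)/9 = -K**2/9)
(d(J(p(-3))) - 1505)**2 = (-(4 + (-3)**2 - 5*(-3))**2/36/9 - 1505)**2 = (-(4 + 9 + 15)**2/36/9 - 1505)**2 = (-((1/6)*28)**2/9 - 1505)**2 = (-(14/3)**2/9 - 1505)**2 = (-1/9*196/9 - 1505)**2 = (-196/81 - 1505)**2 = (-122101/81)**2 = 14908654201/6561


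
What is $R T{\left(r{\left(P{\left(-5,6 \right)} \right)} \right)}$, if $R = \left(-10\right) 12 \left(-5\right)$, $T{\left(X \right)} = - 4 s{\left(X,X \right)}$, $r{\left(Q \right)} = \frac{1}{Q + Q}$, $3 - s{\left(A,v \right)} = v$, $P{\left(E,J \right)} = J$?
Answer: $-7000$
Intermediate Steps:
$s{\left(A,v \right)} = 3 - v$
$r{\left(Q \right)} = \frac{1}{2 Q}$
$T{\left(X \right)} = -12 + 4 X$ ($T{\left(X \right)} = - 4 \left(3 - X\right) = -12 + 4 X$)
$R = 600$ ($R = \left(-120\right) \left(-5\right) = 600$)
$R T{\left(r{\left(P{\left(-5,6 \right)} \right)} \right)} = 600 \left(-12 + 4 \frac{1}{2 \cdot 6}\right) = 600 \left(-12 + 4 \cdot \frac{1}{2} \cdot \frac{1}{6}\right) = 600 \left(-12 + 4 \cdot \frac{1}{12}\right) = 600 \left(-12 + \frac{1}{3}\right) = 600 \left(- \frac{35}{3}\right) = -7000$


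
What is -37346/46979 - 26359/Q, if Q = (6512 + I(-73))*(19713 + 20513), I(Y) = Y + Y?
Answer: -9564754047197/12030321998964 ≈ -0.79505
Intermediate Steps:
I(Y) = 2*Y
Q = 256078716 (Q = (6512 + 2*(-73))*(19713 + 20513) = (6512 - 146)*40226 = 6366*40226 = 256078716)
-37346/46979 - 26359/Q = -37346/46979 - 26359/256078716 = -9564754047197/12030321998964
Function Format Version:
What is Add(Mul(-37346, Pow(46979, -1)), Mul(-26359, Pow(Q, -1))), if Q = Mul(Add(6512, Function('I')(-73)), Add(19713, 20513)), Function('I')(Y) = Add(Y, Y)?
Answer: Rational(-9564754047197, 12030321998964) ≈ -0.79505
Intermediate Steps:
Function('I')(Y) = Mul(2, Y)
Q = 256078716 (Q = Mul(Add(6512, Mul(2, -73)), Add(19713, 20513)) = Mul(Add(6512, -146), 40226) = Mul(6366, 40226) = 256078716)
Add(Mul(-37346, Pow(46979, -1)), Mul(-26359, Pow(Q, -1))) = Add(Mul(-37346, Pow(46979, -1)), Mul(-26359, Pow(256078716, -1))) = Add(Mul(-37346, Rational(1, 46979)), Mul(-26359, Rational(1, 256078716))) = Add(Rational(-37346, 46979), Rational(-26359, 256078716)) = Rational(-9564754047197, 12030321998964)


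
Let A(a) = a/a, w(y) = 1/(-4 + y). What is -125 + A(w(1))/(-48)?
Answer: -6001/48 ≈ -125.02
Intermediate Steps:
A(a) = 1
-125 + A(w(1))/(-48) = -125 + 1/(-48) = -125 + 1*(-1/48) = -125 - 1/48 = -6001/48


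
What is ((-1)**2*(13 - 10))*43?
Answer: 129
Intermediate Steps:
((-1)**2*(13 - 10))*43 = (1*3)*43 = 3*43 = 129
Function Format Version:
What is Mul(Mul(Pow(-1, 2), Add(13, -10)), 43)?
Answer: 129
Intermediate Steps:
Mul(Mul(Pow(-1, 2), Add(13, -10)), 43) = Mul(Mul(1, 3), 43) = Mul(3, 43) = 129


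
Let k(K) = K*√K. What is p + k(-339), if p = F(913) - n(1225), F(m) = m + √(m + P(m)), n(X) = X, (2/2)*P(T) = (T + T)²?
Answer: -312 + √3335189 - 339*I*√339 ≈ 1514.3 - 6241.6*I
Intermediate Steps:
P(T) = 4*T² (P(T) = (T + T)² = (2*T)² = 4*T²)
k(K) = K^(3/2)
F(m) = m + √(m + 4*m²)
p = -312 + √3335189 (p = (913 + √(913*(1 + 4*913))) - 1*1225 = (913 + √(913*(1 + 3652))) - 1225 = (913 + √(913*3653)) - 1225 = (913 + √3335189) - 1225 = -312 + √3335189 ≈ 1514.3)
p + k(-339) = (-312 + √3335189) + (-339)^(3/2) = (-312 + √3335189) - 339*I*√339 = -312 + √3335189 - 339*I*√339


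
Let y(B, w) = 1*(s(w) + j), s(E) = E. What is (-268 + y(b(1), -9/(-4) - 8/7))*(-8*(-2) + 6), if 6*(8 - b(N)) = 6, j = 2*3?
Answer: -80355/14 ≈ -5739.6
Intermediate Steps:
j = 6
b(N) = 7 (b(N) = 8 - 1/6*6 = 8 - 1 = 7)
y(B, w) = 6 + w (y(B, w) = 1*(w + 6) = 1*(6 + w) = 6 + w)
(-268 + y(b(1), -9/(-4) - 8/7))*(-8*(-2) + 6) = (-268 + (6 + (-9/(-4) - 8/7)))*(-8*(-2) + 6) = (-268 + (6 + (-9*(-1/4) - 8*1/7)))*(16 + 6) = (-268 + (6 + (9/4 - 8/7)))*22 = (-268 + (6 + 31/28))*22 = (-268 + 199/28)*22 = -7305/28*22 = -80355/14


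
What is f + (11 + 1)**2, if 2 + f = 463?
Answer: 605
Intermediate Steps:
f = 461 (f = -2 + 463 = 461)
f + (11 + 1)**2 = 461 + (11 + 1)**2 = 461 + 12**2 = 461 + 144 = 605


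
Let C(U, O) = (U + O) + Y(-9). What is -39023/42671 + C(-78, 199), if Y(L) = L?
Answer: 4740129/42671 ≈ 111.09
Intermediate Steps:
C(U, O) = -9 + O + U (C(U, O) = (U + O) - 9 = (O + U) - 9 = -9 + O + U)
-39023/42671 + C(-78, 199) = -39023/42671 + (-9 + 199 - 78) = -39023*1/42671 + 112 = -39023/42671 + 112 = 4740129/42671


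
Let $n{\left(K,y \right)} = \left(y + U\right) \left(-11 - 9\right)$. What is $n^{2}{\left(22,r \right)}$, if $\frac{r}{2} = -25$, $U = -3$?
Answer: $1123600$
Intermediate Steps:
$r = -50$ ($r = 2 \left(-25\right) = -50$)
$n{\left(K,y \right)} = 60 - 20 y$ ($n{\left(K,y \right)} = \left(y - 3\right) \left(-11 - 9\right) = \left(-3 + y\right) \left(-20\right) = 60 - 20 y$)
$n^{2}{\left(22,r \right)} = \left(60 - -1000\right)^{2} = \left(60 + 1000\right)^{2} = 1060^{2} = 1123600$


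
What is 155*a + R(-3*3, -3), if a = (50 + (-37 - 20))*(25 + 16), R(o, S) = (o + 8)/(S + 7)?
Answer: -177941/4 ≈ -44485.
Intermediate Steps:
R(o, S) = (8 + o)/(7 + S)
a = -287 (a = (50 - 57)*41 = -7*41 = -287)
155*a + R(-3*3, -3) = 155*(-287) + (8 - 3*3)/(7 - 3) = -44485 + (8 - 9)/4 = -44485 + (¼)*(-1) = -44485 - ¼ = -177941/4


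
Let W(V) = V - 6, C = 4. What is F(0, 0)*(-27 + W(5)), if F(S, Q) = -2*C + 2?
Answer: 168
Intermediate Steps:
W(V) = -6 + V
F(S, Q) = -6 (F(S, Q) = -2*4 + 2 = -8 + 2 = -6)
F(0, 0)*(-27 + W(5)) = -6*(-27 + (-6 + 5)) = -6*(-27 - 1) = -6*(-28) = 168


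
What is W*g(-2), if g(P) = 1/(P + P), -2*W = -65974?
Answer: -32987/4 ≈ -8246.8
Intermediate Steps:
W = 32987 (W = -1/2*(-65974) = 32987)
g(P) = 1/(2*P)
W*g(-2) = 32987*((1/2)/(-2)) = 32987*((1/2)*(-1/2)) = 32987*(-1/4) = -32987/4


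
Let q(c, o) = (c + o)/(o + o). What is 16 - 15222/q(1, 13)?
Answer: -197774/7 ≈ -28253.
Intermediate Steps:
q(c, o) = (c + o)/(2*o) (q(c, o) = (c + o)/((2*o)) = (c + o)*(1/(2*o)) = (c + o)/(2*o))
16 - 15222/q(1, 13) = 16 - 15222/((½)*(1 + 13)/13) = 16 - 15222/((½)*(1/13)*14) = 16 - 15222/7/13 = 16 - 15222*13/7 = 16 - 129*1534/7 = 16 - 197886/7 = -197774/7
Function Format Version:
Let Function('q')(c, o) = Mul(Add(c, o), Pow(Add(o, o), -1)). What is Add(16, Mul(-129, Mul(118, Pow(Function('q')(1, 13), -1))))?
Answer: Rational(-197774, 7) ≈ -28253.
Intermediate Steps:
Function('q')(c, o) = Mul(Rational(1, 2), Pow(o, -1), Add(c, o)) (Function('q')(c, o) = Mul(Add(c, o), Pow(Mul(2, o), -1)) = Mul(Add(c, o), Mul(Rational(1, 2), Pow(o, -1))) = Mul(Rational(1, 2), Pow(o, -1), Add(c, o)))
Add(16, Mul(-129, Mul(118, Pow(Function('q')(1, 13), -1)))) = Add(16, Mul(-129, Mul(118, Pow(Mul(Rational(1, 2), Pow(13, -1), Add(1, 13)), -1)))) = Add(16, Mul(-129, Mul(118, Pow(Mul(Rational(1, 2), Rational(1, 13), 14), -1)))) = Add(16, Mul(-129, Mul(118, Pow(Rational(7, 13), -1)))) = Add(16, Mul(-129, Mul(118, Rational(13, 7)))) = Add(16, Mul(-129, Rational(1534, 7))) = Add(16, Rational(-197886, 7)) = Rational(-197774, 7)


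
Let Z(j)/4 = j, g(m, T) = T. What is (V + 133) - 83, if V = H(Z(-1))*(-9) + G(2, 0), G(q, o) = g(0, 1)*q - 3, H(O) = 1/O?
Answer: 205/4 ≈ 51.250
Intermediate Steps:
Z(j) = 4*j
G(q, o) = -3 + q (G(q, o) = 1*q - 3 = q - 3 = -3 + q)
V = 5/4 (V = -9/(4*(-1)) + (-3 + 2) = -9/(-4) - 1 = -1/4*(-9) - 1 = 9/4 - 1 = 5/4 ≈ 1.2500)
(V + 133) - 83 = (5/4 + 133) - 83 = 537/4 - 83 = 205/4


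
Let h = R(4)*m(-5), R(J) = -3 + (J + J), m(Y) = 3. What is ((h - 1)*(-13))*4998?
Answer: -909636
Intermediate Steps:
R(J) = -3 + 2*J
h = 15 (h = (-3 + 2*4)*3 = (-3 + 8)*3 = 5*3 = 15)
((h - 1)*(-13))*4998 = ((15 - 1)*(-13))*4998 = (14*(-13))*4998 = -182*4998 = -909636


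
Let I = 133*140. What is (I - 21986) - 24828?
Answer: -28194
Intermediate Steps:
I = 18620
(I - 21986) - 24828 = (18620 - 21986) - 24828 = -3366 - 24828 = -28194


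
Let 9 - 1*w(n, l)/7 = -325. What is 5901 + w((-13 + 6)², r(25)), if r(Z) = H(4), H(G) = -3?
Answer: 8239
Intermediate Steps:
r(Z) = -3
w(n, l) = 2338 (w(n, l) = 63 - 7*(-325) = 63 + 2275 = 2338)
5901 + w((-13 + 6)², r(25)) = 5901 + 2338 = 8239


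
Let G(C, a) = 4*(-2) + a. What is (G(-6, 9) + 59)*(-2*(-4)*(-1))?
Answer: -480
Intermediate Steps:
G(C, a) = -8 + a
(G(-6, 9) + 59)*(-2*(-4)*(-1)) = ((-8 + 9) + 59)*(-2*(-4)*(-1)) = (1 + 59)*(8*(-1)) = 60*(-8) = -480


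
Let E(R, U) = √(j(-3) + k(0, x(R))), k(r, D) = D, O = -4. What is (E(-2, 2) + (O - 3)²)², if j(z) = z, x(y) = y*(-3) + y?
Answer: 2500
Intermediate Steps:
x(y) = -2*y (x(y) = -3*y + y = -2*y)
E(R, U) = √(-3 - 2*R)
(E(-2, 2) + (O - 3)²)² = (√(-3 - 2*(-2)) + (-4 - 3)²)² = (√(-3 + 4) + (-7)²)² = (√1 + 49)² = (1 + 49)² = 50² = 2500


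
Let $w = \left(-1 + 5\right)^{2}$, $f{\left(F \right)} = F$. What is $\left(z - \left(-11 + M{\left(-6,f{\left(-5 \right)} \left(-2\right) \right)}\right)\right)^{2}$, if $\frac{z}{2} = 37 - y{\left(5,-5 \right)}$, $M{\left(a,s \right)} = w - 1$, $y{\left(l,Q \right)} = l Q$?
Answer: $14400$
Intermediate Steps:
$y{\left(l,Q \right)} = Q l$
$w = 16$ ($w = 4^{2} = 16$)
$M{\left(a,s \right)} = 15$ ($M{\left(a,s \right)} = 16 - 1 = 15$)
$z = 124$ ($z = 2 \left(37 - \left(-5\right) 5\right) = 2 \left(37 - -25\right) = 2 \left(37 + 25\right) = 2 \cdot 62 = 124$)
$\left(z - \left(-11 + M{\left(-6,f{\left(-5 \right)} \left(-2\right) \right)}\right)\right)^{2} = \left(124 + \left(11 - 15\right)\right)^{2} = \left(124 - 4\right)^{2} = 120^{2} = 14400$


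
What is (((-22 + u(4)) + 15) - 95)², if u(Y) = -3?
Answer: 11025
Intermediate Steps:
(((-22 + u(4)) + 15) - 95)² = (((-22 - 3) + 15) - 95)² = ((-25 + 15) - 95)² = (-10 - 95)² = (-105)² = 11025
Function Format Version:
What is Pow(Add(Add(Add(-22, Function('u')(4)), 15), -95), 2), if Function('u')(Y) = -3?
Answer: 11025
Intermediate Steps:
Pow(Add(Add(Add(-22, Function('u')(4)), 15), -95), 2) = Pow(Add(Add(Add(-22, -3), 15), -95), 2) = Pow(Add(Add(-25, 15), -95), 2) = Pow(Add(-10, -95), 2) = Pow(-105, 2) = 11025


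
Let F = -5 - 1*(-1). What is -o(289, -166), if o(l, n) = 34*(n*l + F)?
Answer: 1631252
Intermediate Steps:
F = -4 (F = -5 + 1 = -4)
o(l, n) = -136 + 34*l*n (o(l, n) = 34*(n*l - 4) = 34*(l*n - 4) = 34*(-4 + l*n) = -136 + 34*l*n)
-o(289, -166) = -(-136 + 34*289*(-166)) = -(-136 - 1631116) = -1*(-1631252) = 1631252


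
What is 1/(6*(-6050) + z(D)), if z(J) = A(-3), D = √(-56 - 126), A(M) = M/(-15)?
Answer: -5/181499 ≈ -2.7548e-5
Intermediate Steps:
A(M) = -M/15 (A(M) = M*(-1/15) = -M/15)
D = I*√182 (D = √(-182) = I*√182 ≈ 13.491*I)
z(J) = ⅕ (z(J) = -1/15*(-3) = ⅕)
1/(6*(-6050) + z(D)) = 1/(6*(-6050) + ⅕) = 1/(-36300 + ⅕) = 1/(-181499/5) = -5/181499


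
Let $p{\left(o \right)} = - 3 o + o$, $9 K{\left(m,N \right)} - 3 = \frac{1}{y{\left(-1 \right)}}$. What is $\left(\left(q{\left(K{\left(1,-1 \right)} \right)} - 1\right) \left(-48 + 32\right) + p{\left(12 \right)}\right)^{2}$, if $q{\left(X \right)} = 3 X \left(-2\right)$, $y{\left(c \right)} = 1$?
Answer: $\frac{10816}{9} \approx 1201.8$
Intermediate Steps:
$K{\left(m,N \right)} = \frac{4}{9}$ ($K{\left(m,N \right)} = \frac{1}{3} + \frac{1}{9 \cdot 1} = \frac{1}{3} + \frac{1}{9} \cdot 1 = \frac{1}{3} + \frac{1}{9} = \frac{4}{9}$)
$p{\left(o \right)} = - 2 o$
$q{\left(X \right)} = - 6 X$
$\left(\left(q{\left(K{\left(1,-1 \right)} \right)} - 1\right) \left(-48 + 32\right) + p{\left(12 \right)}\right)^{2} = \left(\left(\left(-6\right) \frac{4}{9} - 1\right) \left(-48 + 32\right) - 24\right)^{2} = \left(\left(- \frac{8}{3} - 1\right) \left(-16\right) - 24\right)^{2} = \left(\left(- \frac{11}{3}\right) \left(-16\right) - 24\right)^{2} = \left(\frac{176}{3} - 24\right)^{2} = \left(\frac{104}{3}\right)^{2} = \frac{10816}{9}$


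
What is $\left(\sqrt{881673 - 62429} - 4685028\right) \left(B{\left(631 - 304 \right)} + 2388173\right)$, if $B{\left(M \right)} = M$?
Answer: $-11190189378000 + 4777000 \sqrt{204811} \approx -1.1188 \cdot 10^{13}$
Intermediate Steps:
$\left(\sqrt{881673 - 62429} - 4685028\right) \left(B{\left(631 - 304 \right)} + 2388173\right) = \left(\sqrt{881673 - 62429} - 4685028\right) \left(\left(631 - 304\right) + 2388173\right) = \left(\sqrt{819244} - 4685028\right) \left(\left(631 - 304\right) + 2388173\right) = \left(2 \sqrt{204811} - 4685028\right) \left(327 + 2388173\right) = \left(-4685028 + 2 \sqrt{204811}\right) 2388500 = -11190189378000 + 4777000 \sqrt{204811}$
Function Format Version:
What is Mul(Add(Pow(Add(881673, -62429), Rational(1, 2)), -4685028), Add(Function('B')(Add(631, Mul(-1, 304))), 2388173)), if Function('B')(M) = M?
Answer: Add(-11190189378000, Mul(4777000, Pow(204811, Rational(1, 2)))) ≈ -1.1188e+13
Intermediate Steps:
Mul(Add(Pow(Add(881673, -62429), Rational(1, 2)), -4685028), Add(Function('B')(Add(631, Mul(-1, 304))), 2388173)) = Mul(Add(Pow(Add(881673, -62429), Rational(1, 2)), -4685028), Add(Add(631, Mul(-1, 304)), 2388173)) = Mul(Add(Pow(819244, Rational(1, 2)), -4685028), Add(Add(631, -304), 2388173)) = Mul(Add(Mul(2, Pow(204811, Rational(1, 2))), -4685028), Add(327, 2388173)) = Mul(Add(-4685028, Mul(2, Pow(204811, Rational(1, 2)))), 2388500) = Add(-11190189378000, Mul(4777000, Pow(204811, Rational(1, 2))))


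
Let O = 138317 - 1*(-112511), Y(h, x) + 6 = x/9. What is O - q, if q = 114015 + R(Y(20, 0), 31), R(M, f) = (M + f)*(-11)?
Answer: 137088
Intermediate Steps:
Y(h, x) = -6 + x/9
R(M, f) = -11*M - 11*f
q = 113740 (q = 114015 + (-11*(-6 + (⅑)*0) - 11*31) = 114015 + (-11*(-6 + 0) - 341) = 114015 + (-11*(-6) - 341) = 114015 + (66 - 341) = 114015 - 275 = 113740)
O = 250828 (O = 138317 + 112511 = 250828)
O - q = 250828 - 1*113740 = 250828 - 113740 = 137088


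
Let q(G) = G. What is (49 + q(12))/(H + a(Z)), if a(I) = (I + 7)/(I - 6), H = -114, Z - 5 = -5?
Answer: -366/691 ≈ -0.52967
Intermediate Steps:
Z = 0 (Z = 5 - 5 = 0)
a(I) = (7 + I)/(-6 + I)
(49 + q(12))/(H + a(Z)) = (49 + 12)/(-114 + (7 + 0)/(-6 + 0)) = 61/(-114 + 7/(-6)) = 61/(-114 - 1/6*7) = 61/(-114 - 7/6) = 61/(-691/6) = -6/691*61 = -366/691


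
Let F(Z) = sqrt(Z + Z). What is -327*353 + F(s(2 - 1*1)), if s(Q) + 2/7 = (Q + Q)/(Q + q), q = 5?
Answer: -115431 + sqrt(42)/21 ≈ -1.1543e+5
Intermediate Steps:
s(Q) = -2/7 + 2*Q/(5 + Q) (s(Q) = -2/7 + (Q + Q)/(Q + 5) = -2/7 + (2*Q)/(5 + Q) = -2/7 + 2*Q/(5 + Q))
F(Z) = sqrt(2)*sqrt(Z) (F(Z) = sqrt(2*Z) = sqrt(2)*sqrt(Z))
-327*353 + F(s(2 - 1*1)) = -327*353 + sqrt(2)*sqrt(2*(-5 + 6*(2 - 1*1))/(7*(5 + (2 - 1*1)))) = -115431 + sqrt(2)*sqrt(2*(-5 + 6*(2 - 1))/(7*(5 + (2 - 1)))) = -115431 + sqrt(2)*sqrt(2*(-5 + 6*1)/(7*(5 + 1))) = -115431 + sqrt(2)*sqrt((2/7)*(-5 + 6)/6) = -115431 + sqrt(2)*sqrt((2/7)*(1/6)*1) = -115431 + sqrt(2)*sqrt(1/21) = -115431 + sqrt(2)*(sqrt(21)/21) = -115431 + sqrt(42)/21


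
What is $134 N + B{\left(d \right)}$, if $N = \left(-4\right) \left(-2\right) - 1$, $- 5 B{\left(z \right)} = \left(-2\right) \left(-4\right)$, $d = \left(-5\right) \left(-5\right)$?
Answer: $\frac{4682}{5} \approx 936.4$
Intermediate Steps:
$d = 25$
$B{\left(z \right)} = - \frac{8}{5}$ ($B{\left(z \right)} = - \frac{\left(-2\right) \left(-4\right)}{5} = \left(- \frac{1}{5}\right) 8 = - \frac{8}{5}$)
$N = 7$ ($N = 8 - 1 = 7$)
$134 N + B{\left(d \right)} = 134 \cdot 7 - \frac{8}{5} = 938 - \frac{8}{5} = \frac{4682}{5}$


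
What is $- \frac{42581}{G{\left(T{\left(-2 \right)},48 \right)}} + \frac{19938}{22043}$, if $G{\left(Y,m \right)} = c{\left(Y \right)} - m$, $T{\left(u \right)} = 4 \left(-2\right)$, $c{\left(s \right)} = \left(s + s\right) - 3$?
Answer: $\frac{14029087}{22043} \approx 636.44$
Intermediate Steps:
$c{\left(s \right)} = -3 + 2 s$ ($c{\left(s \right)} = 2 s - 3 = -3 + 2 s$)
$T{\left(u \right)} = -8$
$G{\left(Y,m \right)} = -3 - m + 2 Y$ ($G{\left(Y,m \right)} = \left(-3 + 2 Y\right) - m = -3 - m + 2 Y$)
$- \frac{42581}{G{\left(T{\left(-2 \right)},48 \right)}} + \frac{19938}{22043} = - \frac{42581}{-3 - 48 + 2 \left(-8\right)} + \frac{19938}{22043} = - \frac{42581}{-3 - 48 - 16} + 19938 \cdot \frac{1}{22043} = - \frac{42581}{-67} + \frac{19938}{22043} = \left(-42581\right) \left(- \frac{1}{67}\right) + \frac{19938}{22043} = \frac{42581}{67} + \frac{19938}{22043} = \frac{14029087}{22043}$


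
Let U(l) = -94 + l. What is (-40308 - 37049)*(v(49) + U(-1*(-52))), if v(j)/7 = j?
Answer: -23284457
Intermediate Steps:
v(j) = 7*j
(-40308 - 37049)*(v(49) + U(-1*(-52))) = (-40308 - 37049)*(7*49 + (-94 - 1*(-52))) = -77357*(343 + (-94 + 52)) = -77357*(343 - 42) = -77357*301 = -23284457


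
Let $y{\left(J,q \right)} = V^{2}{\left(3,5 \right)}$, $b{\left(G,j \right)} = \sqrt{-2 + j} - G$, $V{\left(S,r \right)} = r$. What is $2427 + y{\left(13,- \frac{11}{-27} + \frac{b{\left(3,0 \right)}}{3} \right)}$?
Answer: $2452$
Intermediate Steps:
$y{\left(J,q \right)} = 25$ ($y{\left(J,q \right)} = 5^{2} = 25$)
$2427 + y{\left(13,- \frac{11}{-27} + \frac{b{\left(3,0 \right)}}{3} \right)} = 2427 + 25 = 2452$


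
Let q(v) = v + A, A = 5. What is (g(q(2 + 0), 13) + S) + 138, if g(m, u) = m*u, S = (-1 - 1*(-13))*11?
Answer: 361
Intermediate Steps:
S = 132 (S = (-1 + 13)*11 = 12*11 = 132)
q(v) = 5 + v (q(v) = v + 5 = 5 + v)
(g(q(2 + 0), 13) + S) + 138 = ((5 + (2 + 0))*13 + 132) + 138 = ((5 + 2)*13 + 132) + 138 = (7*13 + 132) + 138 = (91 + 132) + 138 = 223 + 138 = 361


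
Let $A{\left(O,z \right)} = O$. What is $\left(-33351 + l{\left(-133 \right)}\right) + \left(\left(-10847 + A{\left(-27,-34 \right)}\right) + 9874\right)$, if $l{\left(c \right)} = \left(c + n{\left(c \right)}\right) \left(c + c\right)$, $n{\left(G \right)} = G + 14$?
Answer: $32681$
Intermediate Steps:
$n{\left(G \right)} = 14 + G$
$l{\left(c \right)} = 2 c \left(14 + 2 c\right)$ ($l{\left(c \right)} = \left(c + \left(14 + c\right)\right) \left(c + c\right) = \left(14 + 2 c\right) 2 c = 2 c \left(14 + 2 c\right)$)
$\left(-33351 + l{\left(-133 \right)}\right) + \left(\left(-10847 + A{\left(-27,-34 \right)}\right) + 9874\right) = \left(-33351 + 4 \left(-133\right) \left(7 - 133\right)\right) + \left(\left(-10847 - 27\right) + 9874\right) = \left(-33351 + 4 \left(-133\right) \left(-126\right)\right) + \left(-10874 + 9874\right) = \left(-33351 + 67032\right) - 1000 = 33681 - 1000 = 32681$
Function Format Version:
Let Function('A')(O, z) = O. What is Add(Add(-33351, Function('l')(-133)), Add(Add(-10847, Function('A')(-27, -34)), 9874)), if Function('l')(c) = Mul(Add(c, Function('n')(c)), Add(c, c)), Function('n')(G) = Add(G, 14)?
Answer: 32681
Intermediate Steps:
Function('n')(G) = Add(14, G)
Function('l')(c) = Mul(2, c, Add(14, Mul(2, c))) (Function('l')(c) = Mul(Add(c, Add(14, c)), Add(c, c)) = Mul(Add(14, Mul(2, c)), Mul(2, c)) = Mul(2, c, Add(14, Mul(2, c))))
Add(Add(-33351, Function('l')(-133)), Add(Add(-10847, Function('A')(-27, -34)), 9874)) = Add(Add(-33351, Mul(4, -133, Add(7, -133))), Add(Add(-10847, -27), 9874)) = Add(Add(-33351, Mul(4, -133, -126)), Add(-10874, 9874)) = Add(Add(-33351, 67032), -1000) = Add(33681, -1000) = 32681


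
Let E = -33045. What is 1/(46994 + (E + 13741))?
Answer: 1/27690 ≈ 3.6114e-5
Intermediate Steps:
1/(46994 + (E + 13741)) = 1/(46994 + (-33045 + 13741)) = 1/(46994 - 19304) = 1/27690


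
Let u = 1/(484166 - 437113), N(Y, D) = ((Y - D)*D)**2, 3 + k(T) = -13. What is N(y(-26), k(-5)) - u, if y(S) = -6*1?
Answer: 1204556799/47053 ≈ 25600.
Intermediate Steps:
y(S) = -6
k(T) = -16 (k(T) = -3 - 13 = -16)
N(Y, D) = D**2*(Y - D)**2 (N(Y, D) = (D*(Y - D))**2 = D**2*(Y - D)**2)
u = 1/47053 ≈ 2.1253e-5
N(y(-26), k(-5)) - u = (-16)**2*(-16 - 1*(-6))**2 - 1*1/47053 = 256*(-16 + 6)**2 - 1/47053 = 256*(-10)**2 - 1/47053 = 256*100 - 1/47053 = 25600 - 1/47053 = 1204556799/47053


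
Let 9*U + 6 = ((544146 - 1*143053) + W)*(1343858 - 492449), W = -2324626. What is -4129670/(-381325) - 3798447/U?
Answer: 450881903509731299/41633401811616265 ≈ 10.830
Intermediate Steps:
U = -545904436001/3 (U = -⅔ + (((544146 - 1*143053) - 2324626)*(1343858 - 492449))/9 = -⅔ + (((544146 - 143053) - 2324626)*851409)/9 = -⅔ + ((401093 - 2324626)*851409)/9 = -⅔ + (-1923533*851409)/9 = -⅔ + (⅑)*(-1637713307997) = -⅔ - 181968145333 = -545904436001/3 ≈ -1.8197e+11)
-4129670/(-381325) - 3798447/U = -4129670/(-381325) - 3798447/(-545904436001/3) = -4129670*(-1/381325) - 3798447*(-3/545904436001) = 825934/76265 + 11395341/545904436001 = 450881903509731299/41633401811616265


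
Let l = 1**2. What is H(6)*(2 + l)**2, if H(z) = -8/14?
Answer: -36/7 ≈ -5.1429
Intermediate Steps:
l = 1
H(z) = -4/7 (H(z) = -8*1/14 = -4/7)
H(6)*(2 + l)**2 = -4*(2 + 1)**2/7 = -4/7*3**2 = -4/7*9 = -36/7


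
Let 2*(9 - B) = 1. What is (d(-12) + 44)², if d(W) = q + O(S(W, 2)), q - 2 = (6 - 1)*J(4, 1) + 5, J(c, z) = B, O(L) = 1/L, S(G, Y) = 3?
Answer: 316969/36 ≈ 8804.7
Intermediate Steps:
B = 17/2 (B = 9 - ½*1 = 9 - ½ = 17/2 ≈ 8.5000)
J(c, z) = 17/2
q = 99/2 (q = 2 + ((6 - 1)*(17/2) + 5) = 2 + (5*(17/2) + 5) = 2 + (85/2 + 5) = 2 + 95/2 = 99/2 ≈ 49.500)
d(W) = 299/6 (d(W) = 99/2 + 1/3 = 99/2 + ⅓ = 299/6)
(d(-12) + 44)² = (299/6 + 44)² = (563/6)² = 316969/36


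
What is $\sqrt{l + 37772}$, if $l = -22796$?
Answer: $24 \sqrt{26} \approx 122.38$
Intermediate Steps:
$\sqrt{l + 37772} = \sqrt{-22796 + 37772} = \sqrt{14976} = 24 \sqrt{26}$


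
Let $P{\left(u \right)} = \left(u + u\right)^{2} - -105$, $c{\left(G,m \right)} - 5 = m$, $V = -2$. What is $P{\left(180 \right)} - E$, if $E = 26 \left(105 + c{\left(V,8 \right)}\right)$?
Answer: $126637$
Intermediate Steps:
$c{\left(G,m \right)} = 5 + m$
$P{\left(u \right)} = 105 + 4 u^{2}$ ($P{\left(u \right)} = \left(2 u\right)^{2} + 105 = 4 u^{2} + 105 = 105 + 4 u^{2}$)
$E = 3068$ ($E = 26 \left(105 + \left(5 + 8\right)\right) = 26 \left(105 + 13\right) = 26 \cdot 118 = 3068$)
$P{\left(180 \right)} - E = \left(105 + 4 \cdot 180^{2}\right) - 3068 = \left(105 + 4 \cdot 32400\right) - 3068 = \left(105 + 129600\right) - 3068 = 129705 - 3068 = 126637$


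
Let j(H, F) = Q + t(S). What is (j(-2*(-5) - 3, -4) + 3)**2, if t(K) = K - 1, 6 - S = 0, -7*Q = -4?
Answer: 3600/49 ≈ 73.469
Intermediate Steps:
Q = 4/7 (Q = -1/7*(-4) = 4/7 ≈ 0.57143)
S = 6 (S = 6 - 1*0 = 6 + 0 = 6)
t(K) = -1 + K
j(H, F) = 39/7 (j(H, F) = 4/7 + (-1 + 6) = 4/7 + 5 = 39/7)
(j(-2*(-5) - 3, -4) + 3)**2 = (39/7 + 3)**2 = (60/7)**2 = 3600/49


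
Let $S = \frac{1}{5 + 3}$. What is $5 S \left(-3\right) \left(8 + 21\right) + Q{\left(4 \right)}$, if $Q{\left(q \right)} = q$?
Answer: $- \frac{403}{8} \approx -50.375$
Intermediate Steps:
$S = \frac{1}{8} \approx 0.125$
$5 S \left(-3\right) \left(8 + 21\right) + Q{\left(4 \right)} = 5 \cdot \frac{1}{8} \left(-3\right) \left(8 + 21\right) + 4 = \frac{5}{8} \left(-3\right) 29 + 4 = \left(- \frac{15}{8}\right) 29 + 4 = - \frac{435}{8} + 4 = - \frac{403}{8}$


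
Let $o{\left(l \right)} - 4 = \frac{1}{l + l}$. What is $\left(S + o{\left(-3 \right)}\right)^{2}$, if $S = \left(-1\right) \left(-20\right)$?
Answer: $\frac{20449}{36} \approx 568.03$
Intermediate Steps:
$o{\left(l \right)} = 4 + \frac{1}{2 l}$ ($o{\left(l \right)} = 4 + \frac{1}{l + l} = 4 + \frac{1}{2 l}$)
$S = 20$
$\left(S + o{\left(-3 \right)}\right)^{2} = \left(20 + \left(4 + \frac{1}{2 \left(-3\right)}\right)\right)^{2} = \left(20 + \left(4 + \frac{1}{2} \left(- \frac{1}{3}\right)\right)\right)^{2} = \left(20 + \left(4 - \frac{1}{6}\right)\right)^{2} = \left(20 + \frac{23}{6}\right)^{2} = \left(\frac{143}{6}\right)^{2} = \frac{20449}{36}$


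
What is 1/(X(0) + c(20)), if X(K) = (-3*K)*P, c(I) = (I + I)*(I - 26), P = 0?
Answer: -1/240 ≈ -0.0041667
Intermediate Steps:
c(I) = 2*I*(-26 + I) (c(I) = (2*I)*(-26 + I) = 2*I*(-26 + I))
X(K) = 0 (X(K) = -3*K*0 = 0)
1/(X(0) + c(20)) = 1/(0 + 2*20*(-26 + 20)) = 1/(0 + 2*20*(-6)) = 1/(0 - 240) = 1/(-240) = -1/240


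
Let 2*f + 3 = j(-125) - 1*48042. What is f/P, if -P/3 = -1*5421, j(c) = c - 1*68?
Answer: -24119/16263 ≈ -1.4831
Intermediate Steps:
j(c) = -68 + c (j(c) = c - 68 = -68 + c)
f = -24119 (f = -3/2 + ((-68 - 125) - 1*48042)/2 = -3/2 + (-193 - 48042)/2 = -3/2 + (1/2)*(-48235) = -3/2 - 48235/2 = -24119)
P = 16263 (P = -(-3)*5421 = -3*(-5421) = 16263)
f/P = -24119/16263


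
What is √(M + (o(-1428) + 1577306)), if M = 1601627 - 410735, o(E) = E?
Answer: √2766770 ≈ 1663.4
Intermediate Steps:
M = 1190892
√(M + (o(-1428) + 1577306)) = √(1190892 + (-1428 + 1577306)) = √(1190892 + 1575878) = √2766770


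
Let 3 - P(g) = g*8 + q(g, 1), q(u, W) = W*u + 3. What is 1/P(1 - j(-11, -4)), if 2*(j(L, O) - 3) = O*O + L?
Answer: 2/81 ≈ 0.024691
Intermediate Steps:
q(u, W) = 3 + W*u
j(L, O) = 3 + L/2 + O²/2 (j(L, O) = 3 + (O*O + L)/2 = 3 + (O² + L)/2 = 3 + (L + O²)/2 = 3 + (L/2 + O²/2) = 3 + L/2 + O²/2)
P(g) = -9*g (P(g) = 3 - (g*8 + (3 + 1*g)) = 3 - (8*g + (3 + g)) = 3 - (3 + 9*g) = 3 + (-3 - 9*g) = -9*g)
1/P(1 - j(-11, -4)) = 1/(-9*(1 - (3 + (½)*(-11) + (½)*(-4)²))) = 1/(-9*(1 - (3 - 11/2 + (½)*16))) = 1/(-9*(1 - (3 - 11/2 + 8))) = 1/(-9*(1 - 1*11/2)) = 1/(-9*(1 - 11/2)) = 1/(-9*(-9/2)) = 1/(81/2) = 2/81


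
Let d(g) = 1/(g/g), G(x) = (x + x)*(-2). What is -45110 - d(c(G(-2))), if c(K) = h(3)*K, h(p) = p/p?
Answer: -45111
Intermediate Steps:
G(x) = -4*x (G(x) = (2*x)*(-2) = -4*x)
h(p) = 1
c(K) = K (c(K) = 1*K = K)
d(g) = 1 (d(g) = 1/1 = 1)
-45110 - d(c(G(-2))) = -45110 - 1*1 = -45110 - 1 = -45111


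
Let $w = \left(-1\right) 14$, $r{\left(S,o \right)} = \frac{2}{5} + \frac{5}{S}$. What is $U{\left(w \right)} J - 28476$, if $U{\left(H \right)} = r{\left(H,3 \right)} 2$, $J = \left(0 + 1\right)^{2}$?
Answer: $- \frac{996657}{35} \approx -28476.0$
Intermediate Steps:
$r{\left(S,o \right)} = \frac{2}{5} + \frac{5}{S}$ ($r{\left(S,o \right)} = 2 \cdot \frac{1}{5} + \frac{5}{S} = \frac{2}{5} + \frac{5}{S}$)
$J = 1$ ($J = 1^{2} = 1$)
$w = -14$
$U{\left(H \right)} = \frac{4}{5} + \frac{10}{H}$ ($U{\left(H \right)} = \left(\frac{2}{5} + \frac{5}{H}\right) 2 = \frac{4}{5} + \frac{10}{H}$)
$U{\left(w \right)} J - 28476 = \left(\frac{4}{5} + \frac{10}{-14}\right) 1 - 28476 = \left(\frac{4}{5} + 10 \left(- \frac{1}{14}\right)\right) 1 - 28476 = \left(\frac{4}{5} - \frac{5}{7}\right) 1 - 28476 = \frac{3}{35} \cdot 1 - 28476 = \frac{3}{35} - 28476 = - \frac{996657}{35}$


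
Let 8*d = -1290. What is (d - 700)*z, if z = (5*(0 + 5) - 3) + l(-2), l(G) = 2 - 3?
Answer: -72345/4 ≈ -18086.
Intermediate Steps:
l(G) = -1
d = -645/4 (d = (⅛)*(-1290) = -645/4 ≈ -161.25)
z = 21 (z = (5*(0 + 5) - 3) - 1 = (5*5 - 3) - 1 = (25 - 3) - 1 = 22 - 1 = 21)
(d - 700)*z = (-645/4 - 700)*21 = -3445/4*21 = -72345/4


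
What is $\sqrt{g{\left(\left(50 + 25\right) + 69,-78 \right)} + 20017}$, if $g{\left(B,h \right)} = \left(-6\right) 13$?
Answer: $\sqrt{19939} \approx 141.21$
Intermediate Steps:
$g{\left(B,h \right)} = -78$
$\sqrt{g{\left(\left(50 + 25\right) + 69,-78 \right)} + 20017} = \sqrt{-78 + 20017} = \sqrt{19939}$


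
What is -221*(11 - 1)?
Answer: -2210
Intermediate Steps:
-221*(11 - 1) = -221*10 = -2210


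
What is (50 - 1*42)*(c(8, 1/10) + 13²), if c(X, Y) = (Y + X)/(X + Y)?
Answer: 1360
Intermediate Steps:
c(X, Y) = 1 (c(X, Y) = (X + Y)/(X + Y) = 1)
(50 - 1*42)*(c(8, 1/10) + 13²) = (50 - 1*42)*(1 + 13²) = (50 - 42)*(1 + 169) = 8*170 = 1360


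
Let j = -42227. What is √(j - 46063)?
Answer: 9*I*√1090 ≈ 297.14*I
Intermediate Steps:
√(j - 46063) = √(-42227 - 46063) = √(-88290) = 9*I*√1090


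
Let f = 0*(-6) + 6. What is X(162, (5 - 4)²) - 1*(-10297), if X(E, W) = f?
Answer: 10303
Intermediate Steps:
f = 6 (f = 0 + 6 = 6)
X(E, W) = 6
X(162, (5 - 4)²) - 1*(-10297) = 6 - 1*(-10297) = 6 + 10297 = 10303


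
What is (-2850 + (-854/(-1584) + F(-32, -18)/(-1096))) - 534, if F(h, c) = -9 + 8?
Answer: -183559469/54252 ≈ -3383.5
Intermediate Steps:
F(h, c) = -1
(-2850 + (-854/(-1584) + F(-32, -18)/(-1096))) - 534 = (-2850 + (-854/(-1584) - 1/(-1096))) - 534 = (-2850 + (-854*(-1/1584) - 1*(-1/1096))) - 534 = (-2850 + (427/792 + 1/1096)) - 534 = (-2850 + 29299/54252) - 534 = -154588901/54252 - 534 = -183559469/54252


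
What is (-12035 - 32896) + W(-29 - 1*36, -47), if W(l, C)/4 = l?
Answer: -45191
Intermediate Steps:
W(l, C) = 4*l
(-12035 - 32896) + W(-29 - 1*36, -47) = (-12035 - 32896) + 4*(-29 - 1*36) = -44931 + 4*(-29 - 36) = -44931 + 4*(-65) = -44931 - 260 = -45191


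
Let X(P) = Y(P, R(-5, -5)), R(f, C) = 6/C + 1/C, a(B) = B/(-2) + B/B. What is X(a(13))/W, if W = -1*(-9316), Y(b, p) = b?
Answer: -11/18632 ≈ -0.00059038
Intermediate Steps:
a(B) = 1 - B/2 (a(B) = B*(-1/2) + 1 = -B/2 + 1 = 1 - B/2)
R(f, C) = 7/C (R(f, C) = 6/C + 1/C = 7/C)
X(P) = P
W = 9316
X(a(13))/W = (1 - 1/2*13)/9316 = (1 - 13/2)*(1/9316) = -11/2*1/9316 = -11/18632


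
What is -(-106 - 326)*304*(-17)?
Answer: -2232576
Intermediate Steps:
-(-106 - 326)*304*(-17) = -(-432)*304*(-17) = -1*(-131328)*(-17) = 131328*(-17) = -2232576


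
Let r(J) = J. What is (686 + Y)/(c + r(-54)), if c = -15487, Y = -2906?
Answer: 2220/15541 ≈ 0.14285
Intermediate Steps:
(686 + Y)/(c + r(-54)) = (686 - 2906)/(-15487 - 54) = -2220/(-15541) = -2220*(-1/15541) = 2220/15541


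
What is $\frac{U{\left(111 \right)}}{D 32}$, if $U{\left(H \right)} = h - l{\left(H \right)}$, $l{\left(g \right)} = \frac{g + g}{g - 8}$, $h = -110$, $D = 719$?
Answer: $- \frac{361}{74057} \approx -0.0048746$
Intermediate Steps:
$l{\left(g \right)} = \frac{2 g}{-8 + g}$
$U{\left(H \right)} = -110 - \frac{2 H}{-8 + H}$
$\frac{U{\left(111 \right)}}{D 32} = \frac{16 \frac{1}{-8 + 111} \left(55 - 777\right)}{719 \cdot 32} = \frac{16 \cdot \frac{1}{103} \left(55 - 777\right)}{23008} = 16 \cdot \frac{1}{103} \left(-722\right) \frac{1}{23008} = \left(- \frac{11552}{103}\right) \frac{1}{23008} = - \frac{361}{74057}$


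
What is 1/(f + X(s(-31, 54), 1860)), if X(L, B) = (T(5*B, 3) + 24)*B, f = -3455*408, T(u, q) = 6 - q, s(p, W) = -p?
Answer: -1/1359420 ≈ -7.3561e-7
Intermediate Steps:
f = -1409640
X(L, B) = 27*B (X(L, B) = ((6 - 1*3) + 24)*B = ((6 - 3) + 24)*B = (3 + 24)*B = 27*B)
1/(f + X(s(-31, 54), 1860)) = 1/(-1409640 + 27*1860) = 1/(-1409640 + 50220) = 1/(-1359420) = -1/1359420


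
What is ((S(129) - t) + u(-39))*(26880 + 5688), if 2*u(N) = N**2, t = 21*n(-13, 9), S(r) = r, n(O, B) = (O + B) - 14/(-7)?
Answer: 30337092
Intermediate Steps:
n(O, B) = 2 + B + O (n(O, B) = (B + O) - 14*(-1/7) = (B + O) + 2 = 2 + B + O)
t = -42 (t = 21*(2 + 9 - 13) = 21*(-2) = -42)
u(N) = N**2/2
((S(129) - t) + u(-39))*(26880 + 5688) = ((129 - 1*(-42)) + (1/2)*(-39)**2)*(26880 + 5688) = ((129 + 42) + (1/2)*1521)*32568 = (171 + 1521/2)*32568 = (1863/2)*32568 = 30337092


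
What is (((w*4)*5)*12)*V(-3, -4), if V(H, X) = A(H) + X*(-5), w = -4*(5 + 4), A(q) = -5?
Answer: -129600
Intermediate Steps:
w = -36 (w = -4*9 = -36)
V(H, X) = -5 - 5*X (V(H, X) = -5 + X*(-5) = -5 - 5*X)
(((w*4)*5)*12)*V(-3, -4) = ((-36*4*5)*12)*(-5 - 5*(-4)) = (-144*5*12)*(-5 + 20) = -720*12*15 = -8640*15 = -129600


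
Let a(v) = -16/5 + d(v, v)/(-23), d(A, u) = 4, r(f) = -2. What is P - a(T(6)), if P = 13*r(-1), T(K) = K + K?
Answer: -2602/115 ≈ -22.626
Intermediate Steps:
T(K) = 2*K
a(v) = -388/115 (a(v) = -16/5 + 4/(-23) = -16*1/5 + 4*(-1/23) = -16/5 - 4/23 = -388/115)
P = -26 (P = 13*(-2) = -26)
P - a(T(6)) = -26 - 1*(-388/115) = -26 + 388/115 = -2602/115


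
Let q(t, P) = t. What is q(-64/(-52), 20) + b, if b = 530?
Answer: 6906/13 ≈ 531.23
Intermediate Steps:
q(-64/(-52), 20) + b = -64/(-52) + 530 = -64*(-1/52) + 530 = 16/13 + 530 = 6906/13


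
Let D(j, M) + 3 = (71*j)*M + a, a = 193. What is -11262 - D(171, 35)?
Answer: -436387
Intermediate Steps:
D(j, M) = 190 + 71*M*j (D(j, M) = -3 + ((71*j)*M + 193) = -3 + (71*M*j + 193) = -3 + (193 + 71*M*j) = 190 + 71*M*j)
-11262 - D(171, 35) = -11262 - (190 + 71*35*171) = -11262 - (190 + 424935) = -11262 - 1*425125 = -11262 - 425125 = -436387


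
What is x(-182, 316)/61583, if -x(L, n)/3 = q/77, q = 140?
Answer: -60/677413 ≈ -8.8572e-5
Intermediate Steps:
x(L, n) = -60/11 (x(L, n) = -420/77 = -3*20/11 = -60/11)
x(-182, 316)/61583 = -60/11/61583 = -60/11*1/61583 = -60/677413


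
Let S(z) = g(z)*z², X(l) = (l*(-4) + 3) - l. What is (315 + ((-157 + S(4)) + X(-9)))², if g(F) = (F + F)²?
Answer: 1512900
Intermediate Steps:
g(F) = 4*F² (g(F) = (2*F)² = 4*F²)
X(l) = 3 - 5*l (X(l) = (-4*l + 3) - l = (3 - 4*l) - l = 3 - 5*l)
S(z) = 4*z⁴ (S(z) = (4*z²)*z² = 4*z⁴)
(315 + ((-157 + S(4)) + X(-9)))² = (315 + ((-157 + 4*4⁴) + (3 - 5*(-9))))² = (315 + ((-157 + 4*256) + (3 + 45)))² = (315 + ((-157 + 1024) + 48))² = (315 + (867 + 48))² = (315 + 915)² = 1230² = 1512900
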